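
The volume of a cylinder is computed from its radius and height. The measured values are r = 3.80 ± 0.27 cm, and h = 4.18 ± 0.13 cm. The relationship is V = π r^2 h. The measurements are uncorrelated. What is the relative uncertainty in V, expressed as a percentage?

14.5%

Each factor contributes (exponent × relative error)² to (δV/V)²:
  (2·δr/r)² = (2×0.0711)² = 0.0202;  (1·δh/h)² = (1×0.0311)² = 0.000967
δV/V = √(0.0212) = 0.145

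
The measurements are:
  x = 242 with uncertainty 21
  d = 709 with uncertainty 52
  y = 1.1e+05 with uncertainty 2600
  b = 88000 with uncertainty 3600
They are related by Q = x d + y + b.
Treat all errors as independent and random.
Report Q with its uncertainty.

Let p = x·d = 1.72e+05. δp/p = √((1·δx/x)² + (1·δd/d)²) = √(0.00753 + 0.00538) = 0.114, so δp = 19500.
Q = p + y + b: δQ = √(δp² + δy² + δb²) = √(3.8e+08 + 6.76e+06 + 1.3e+07) = 20000
Q = 3.7e+05.

(3.70 ± 0.200) × 10^5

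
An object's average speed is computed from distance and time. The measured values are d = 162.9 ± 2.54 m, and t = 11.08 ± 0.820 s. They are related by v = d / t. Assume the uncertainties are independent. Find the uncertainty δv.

1.11 m/s

v is a product of powers, so relative uncertainties combine in quadrature:
  (1·δd/d)² = (1×0.0156)² = 0.000243;  (-1·δt/t)² = (-1×0.0740)² = 0.00548
δv/v = √(0.00572) = 0.0756
v = 14.70 m/s, so δv = 0.0756 × 14.70 = 1.11 m/s.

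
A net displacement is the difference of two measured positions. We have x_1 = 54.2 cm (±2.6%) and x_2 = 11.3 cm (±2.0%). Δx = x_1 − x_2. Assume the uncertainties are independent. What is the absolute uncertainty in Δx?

Each term contributes (cᵢ δxᵢ)² to (δΔx)²:
  (δx_1)² = 1.99;  (δx_2)² = 0.0511
δΔx = √(2.04) = 1.43 cm

1.43 cm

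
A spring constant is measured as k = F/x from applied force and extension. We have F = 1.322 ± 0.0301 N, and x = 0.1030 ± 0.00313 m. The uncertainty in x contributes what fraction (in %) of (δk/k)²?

(δk/k)² = (1·δF/F)² + (-1·δx/x)²
  F term: (1×0.0228)² = 0.000518
  x term: (-1×0.0304)² = 0.000923
Total = 0.00144. Share from x = 0.000923/0.00144 = 0.640.

64.0%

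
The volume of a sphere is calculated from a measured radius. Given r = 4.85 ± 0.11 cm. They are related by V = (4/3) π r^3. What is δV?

V ∝ r^3, so δV/V = |3| · δr/r = 3 × 0.0227 = 0.0680.
V = 478 cm^3, so δV = 0.0680 × 478 = 32.5 cm^3.

32.5 cm^3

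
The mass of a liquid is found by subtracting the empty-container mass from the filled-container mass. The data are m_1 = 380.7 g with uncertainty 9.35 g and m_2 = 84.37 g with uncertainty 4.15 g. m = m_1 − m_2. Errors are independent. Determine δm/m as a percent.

3.45%

m is a linear combination, so absolute uncertainties add in quadrature:
  (δm_1)² = 87.4;  (δm_2)² = 17.2
δm = √(105) = 10.2 g
m = 296.3 g, so δm/m = 10.2/296.3 = 0.0345.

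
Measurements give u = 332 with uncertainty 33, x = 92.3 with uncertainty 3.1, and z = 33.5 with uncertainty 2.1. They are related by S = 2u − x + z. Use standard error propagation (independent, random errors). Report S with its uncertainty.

Absolute uncertainties add in quadrature for a linear combination:
  (2·δu)² = 4360;  (δx)² = 9.61;  (δz)² = 4.41
δS = √(4370) = 66.1
S = 605.

605 ± 66.1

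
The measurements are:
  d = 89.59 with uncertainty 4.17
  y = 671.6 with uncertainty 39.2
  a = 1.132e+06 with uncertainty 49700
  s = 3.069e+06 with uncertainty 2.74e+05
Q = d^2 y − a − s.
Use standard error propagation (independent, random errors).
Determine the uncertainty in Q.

6.54e+05

Let p = d^2·y = 5.391e+06. δp/p = √((2·δd/d)² + (1·δy/y)²) = √(0.00867 + 0.00341) = 0.110, so δp = 5.92e+05.
Q = p − a − s: δQ = √(δp² + δa² + δs²) = √(3.51e+11 + 2.47e+09 + 7.51e+10) = 6.54e+05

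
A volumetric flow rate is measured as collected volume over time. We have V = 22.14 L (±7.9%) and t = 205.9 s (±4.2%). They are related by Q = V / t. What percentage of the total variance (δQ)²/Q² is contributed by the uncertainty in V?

(δQ/Q)² = (1·δV/V)² + (-1·δt/t)²
  V term: (1×0.0790)² = 0.00624
  t term: (-1×0.0420)² = 0.00176
Total = 0.00800. Share from V = 0.00624/0.00800 = 0.780.

78.0%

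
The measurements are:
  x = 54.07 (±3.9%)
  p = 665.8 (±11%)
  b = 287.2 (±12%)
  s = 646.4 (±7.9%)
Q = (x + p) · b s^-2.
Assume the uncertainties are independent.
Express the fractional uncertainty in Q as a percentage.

Let u = x + p = 719.9. δu = √(δx² + δp²) = √(4.45 + 5360) = 73.3, so δu/u = 0.102.
Q is then a monomial in u, b, s:
δQ/Q = √((δu/u)² + (1·δb/b)² + (-2·δs/s)²) = √(0.0104 + 0.0144 + 0.0250) = 0.223

22.3%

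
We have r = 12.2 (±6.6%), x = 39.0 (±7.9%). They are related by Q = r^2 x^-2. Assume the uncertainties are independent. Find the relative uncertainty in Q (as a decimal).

0.206

For a monomial Q ∝ r^2, x^-2, fractional errors add in quadrature:
  (2·δr/r)² = (2×0.0660)² = 0.0174;  (-2·δx/x)² = (-2×0.0790)² = 0.0250
δQ/Q = √(0.0424) = 0.206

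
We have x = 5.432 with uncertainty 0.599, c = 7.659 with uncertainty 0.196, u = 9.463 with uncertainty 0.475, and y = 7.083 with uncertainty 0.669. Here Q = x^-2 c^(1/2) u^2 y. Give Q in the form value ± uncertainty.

Relative error in a monomial: (δQ/Q)² = Σ (nᵢ · δxᵢ/xᵢ)².
  (-2·δx/x)² = (-2×0.110)² = 0.0486;  (½·δc/c)² = (0.5×0.0256)² = 0.000164;  (2·δu/u)² = (2×0.0502)² = 0.0101;  (1·δy/y)² = (1×0.0945)² = 0.00892
δQ/Q = √(0.0678) = 0.260
Q = 59.49, so δQ = 0.260 × 59.49 = 15.5.

59.49 ± 15.5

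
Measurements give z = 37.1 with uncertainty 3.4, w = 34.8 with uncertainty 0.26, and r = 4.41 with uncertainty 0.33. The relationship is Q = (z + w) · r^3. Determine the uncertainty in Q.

Let u = z + w = 71.9. δu = √(δz² + δw²) = √(11.6 + 0.0676) = 3.41, so δu/u = 0.0474.
Q is then a monomial in u, r:
δQ/Q = √((δu/u)² + (3·δr/r)²) = √(0.00225 + 0.0504) = 0.229
Q = 6170, so δQ = 0.229 × 6170 = 1410.

1410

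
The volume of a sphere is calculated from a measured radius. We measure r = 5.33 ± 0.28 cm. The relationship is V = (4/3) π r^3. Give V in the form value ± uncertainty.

634 ± 100.0 cm^3

Relative error in a monomial: (δV/V)² = Σ (nᵢ · δxᵢ/xᵢ)².
  (3·δr/r)² = (3×0.0525)² = 0.0248
δV/V = √(0.0248) = 0.158
V = 634 cm^3, so δV = 0.158 × 634 = 100.0 cm^3.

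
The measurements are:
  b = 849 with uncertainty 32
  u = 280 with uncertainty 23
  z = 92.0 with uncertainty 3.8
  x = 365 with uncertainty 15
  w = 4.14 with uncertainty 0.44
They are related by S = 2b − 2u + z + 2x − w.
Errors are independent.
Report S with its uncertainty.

Absolute uncertainties add in quadrature for a linear combination:
  (2·δb)² = 4100;  (2·δu)² = 2120;  (δz)² = 14.4;  (2·δx)² = 900;  (δw)² = 0.194
δS = √(7130) = 84.4
S = 1960.

1960 ± 84.4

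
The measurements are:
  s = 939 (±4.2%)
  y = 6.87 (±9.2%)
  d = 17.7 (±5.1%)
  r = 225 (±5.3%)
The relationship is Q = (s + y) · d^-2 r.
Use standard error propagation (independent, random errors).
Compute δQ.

83.1

Let u = s + y = 946. δu = √(δs² + δy²) = √(1560 + 0.399) = 39.4, so δu/u = 0.0417.
Q is then a monomial in u, d, r:
δQ/Q = √((δu/u)² + (-2·δd/d)² + (1·δr/r)²) = √(0.00174 + 0.0104 + 0.00281) = 0.122
Q = 679, so δQ = 0.122 × 679 = 83.1.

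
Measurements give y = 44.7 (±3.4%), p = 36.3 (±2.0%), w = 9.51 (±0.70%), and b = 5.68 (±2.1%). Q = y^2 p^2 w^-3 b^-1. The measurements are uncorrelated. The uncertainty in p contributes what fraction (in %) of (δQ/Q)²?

22.5%

(δQ/Q)² = (2·δy/y)² + (2·δp/p)² + (-3·δw/w)² + (-1·δb/b)²
  y term: (2×0.0340)² = 0.00462
  p term: (2×0.0200)² = 0.00160
  w term: (-3×0.00700)² = 0.000441
  b term: (-1×0.0210)² = 0.000441
Total = 0.00711. Share from p = 0.00160/0.00711 = 0.225.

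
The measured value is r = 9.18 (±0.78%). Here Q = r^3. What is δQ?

18.1

Relative error in a monomial: (δQ/Q)² = Σ (nᵢ · δxᵢ/xᵢ)².
  (3·δr/r)² = (3×0.00780)² = 0.000548
δQ/Q = √(0.000548) = 0.0234
Q = 774, so δQ = 0.0234 × 774 = 18.1.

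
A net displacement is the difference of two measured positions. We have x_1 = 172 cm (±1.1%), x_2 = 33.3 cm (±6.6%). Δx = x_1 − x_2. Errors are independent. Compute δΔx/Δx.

Absolute uncertainties add in quadrature for a linear combination:
  (δx_1)² = 3.58;  (δx_2)² = 4.83
δΔx = √(8.41) = 2.90 cm
Δx = 139 cm, so δΔx/Δx = 2.90/139 = 0.0209.

0.0209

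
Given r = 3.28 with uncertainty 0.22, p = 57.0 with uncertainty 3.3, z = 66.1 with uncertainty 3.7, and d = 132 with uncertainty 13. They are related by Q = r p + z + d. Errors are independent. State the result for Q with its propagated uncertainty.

385 ± 21.4

Let w = r·p = 187. δw/w = √((1·δr/r)² + (1·δp/p)²) = √(0.00450 + 0.00335) = 0.0886, so δw = 16.6.
Q = w + z + d: δQ = √(δw² + δz² + δd²) = √(274 + 13.7 + 169) = 21.4
Q = 385.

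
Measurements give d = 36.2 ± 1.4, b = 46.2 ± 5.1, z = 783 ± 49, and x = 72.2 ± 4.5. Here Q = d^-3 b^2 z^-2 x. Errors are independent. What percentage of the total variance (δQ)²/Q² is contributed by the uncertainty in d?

(δQ/Q)² = (-3·δd/d)² + (2·δb/b)² + (-2·δz/z)² + (1·δx/x)²
  d term: (-3×0.0387)² = 0.0135
  b term: (2×0.110)² = 0.0487
  z term: (-2×0.0626)² = 0.0157
  x term: (1×0.0623)² = 0.00388
Total = 0.0818. Share from d = 0.0135/0.0818 = 0.165.

16.5%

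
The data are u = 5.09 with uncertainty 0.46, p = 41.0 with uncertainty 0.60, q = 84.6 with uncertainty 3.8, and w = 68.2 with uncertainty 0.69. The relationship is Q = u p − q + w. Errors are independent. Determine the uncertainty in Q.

19.5

Let h = u·p = 209. δh/h = √((1·δu/u)² + (1·δp/p)²) = √(0.00817 + 0.000214) = 0.0916, so δh = 19.1.
Q = h − q + w: δQ = √(δh² + δq² + δw²) = √(365 + 14.4 + 0.476) = 19.5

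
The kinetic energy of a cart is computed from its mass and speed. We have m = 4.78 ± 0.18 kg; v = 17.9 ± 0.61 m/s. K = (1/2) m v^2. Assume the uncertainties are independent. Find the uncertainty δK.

Products/powers → add relative errors in quadrature, weighted by exponent:
  (1·δm/m)² = (1×0.0377)² = 0.00142;  (2·δv/v)² = (2×0.0341)² = 0.00465
δK/K = √(0.00606) = 0.0779
K = 766 J, so δK = 0.0779 × 766 = 59.6 J.

59.6 J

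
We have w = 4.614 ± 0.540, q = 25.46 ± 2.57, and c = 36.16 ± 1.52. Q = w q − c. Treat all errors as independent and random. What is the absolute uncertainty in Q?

18.2

Let p = w·q = 117.5. δp/p = √((1·δw/w)² + (1·δq/q)²) = √(0.0137 + 0.0102) = 0.155, so δp = 18.2.
Q = p − c: δQ = √(δp² + δc²) = √(330 + 2.31) = 18.2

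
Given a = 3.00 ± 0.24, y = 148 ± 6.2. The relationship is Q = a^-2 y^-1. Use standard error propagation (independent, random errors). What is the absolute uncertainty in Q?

0.000124

For a monomial Q ∝ a^-2, y^-1, fractional errors add in quadrature:
  (-2·δa/a)² = (-2×0.0800)² = 0.0256;  (-1·δy/y)² = (-1×0.0419)² = 0.00175
δQ/Q = √(0.0274) = 0.165
Q = 0.000751, so δQ = 0.165 × 0.000751 = 0.000124.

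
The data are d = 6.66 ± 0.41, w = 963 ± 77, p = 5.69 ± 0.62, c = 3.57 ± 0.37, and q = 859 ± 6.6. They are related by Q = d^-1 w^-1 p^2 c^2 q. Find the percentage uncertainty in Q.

31.7%

Relative error in a monomial: (δQ/Q)² = Σ (nᵢ · δxᵢ/xᵢ)².
  (-1·δd/d)² = (-1×0.0616)² = 0.00379;  (-1·δw/w)² = (-1×0.0800)² = 0.00639;  (2·δp/p)² = (2×0.109)² = 0.0475;  (2·δc/c)² = (2×0.104)² = 0.0430;  (1·δq/q)² = (1×0.00768)² = 5.9e-05
δQ/Q = √(0.101) = 0.317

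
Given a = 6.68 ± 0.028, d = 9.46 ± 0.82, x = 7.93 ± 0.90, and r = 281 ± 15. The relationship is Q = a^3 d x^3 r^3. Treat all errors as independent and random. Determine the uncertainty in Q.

1.21e+13

Products/powers → add relative errors in quadrature, weighted by exponent:
  (3·δa/a)² = (3×0.00419)² = 0.000158;  (1·δd/d)² = (1×0.0867)² = 0.00751;  (3·δx/x)² = (3×0.113)² = 0.116;  (3·δr/r)² = (3×0.0534)² = 0.0256
δQ/Q = √(0.149) = 0.386
Q = 3.12e+13, so δQ = 0.386 × 3.12e+13 = 1.21e+13.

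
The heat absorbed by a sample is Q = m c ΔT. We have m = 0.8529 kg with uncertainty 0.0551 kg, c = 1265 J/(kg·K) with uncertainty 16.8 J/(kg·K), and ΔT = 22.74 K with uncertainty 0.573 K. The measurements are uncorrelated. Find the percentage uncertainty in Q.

7.06%

Since Q is a product/quotient, work with relative uncertainties:
  (1·δm/m)² = (1×0.0646)² = 0.00417;  (1·δc/c)² = (1×0.0133)² = 0.000176;  (1·δΔT/ΔT)² = (1×0.0252)² = 0.000635
δQ/Q = √(0.00498) = 0.0706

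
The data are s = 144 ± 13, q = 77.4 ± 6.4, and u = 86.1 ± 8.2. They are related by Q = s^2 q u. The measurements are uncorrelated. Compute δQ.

3.04e+07

For a monomial Q ∝ s^2, q, u, fractional errors add in quadrature:
  (2·δs/s)² = (2×0.0903)² = 0.0326;  (1·δq/q)² = (1×0.0827)² = 0.00684;  (1·δu/u)² = (1×0.0952)² = 0.00907
δQ/Q = √(0.0485) = 0.220
Q = 1.38e+08, so δQ = 0.220 × 1.38e+08 = 3.04e+07.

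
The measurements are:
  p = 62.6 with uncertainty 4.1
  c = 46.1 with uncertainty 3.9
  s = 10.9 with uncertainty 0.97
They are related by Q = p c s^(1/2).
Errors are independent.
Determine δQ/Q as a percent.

Products/powers → add relative errors in quadrature, weighted by exponent:
  (1·δp/p)² = (1×0.0655)² = 0.00429;  (1·δc/c)² = (1×0.0846)² = 0.00716;  (½·δs/s)² = (0.5×0.0890)² = 0.00198
δQ/Q = √(0.0134) = 0.116

11.6%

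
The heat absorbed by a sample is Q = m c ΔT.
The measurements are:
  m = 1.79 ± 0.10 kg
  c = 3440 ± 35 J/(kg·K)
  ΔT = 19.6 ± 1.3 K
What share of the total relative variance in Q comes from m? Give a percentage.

(δQ/Q)² = (1·δm/m)² + (1·δc/c)² + (1·δΔT/ΔT)²
  m term: (1×0.0559)² = 0.00312
  c term: (1×0.0102)² = 0.000104
  ΔT term: (1×0.0663)² = 0.00440
Total = 0.00762. Share from m = 0.00312/0.00762 = 0.409.

40.9%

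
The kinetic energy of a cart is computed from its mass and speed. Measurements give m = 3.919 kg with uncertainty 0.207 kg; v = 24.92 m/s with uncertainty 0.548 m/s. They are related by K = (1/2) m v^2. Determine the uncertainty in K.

Relative error in a monomial: (δK/K)² = Σ (nᵢ · δxᵢ/xᵢ)².
  (1·δm/m)² = (1×0.0528)² = 0.00279;  (2·δv/v)² = (2×0.0220)² = 0.00193
δK/K = √(0.00472) = 0.0687
K = 1217 J, so δK = 0.0687 × 1217 = 83.6 J.

83.6 J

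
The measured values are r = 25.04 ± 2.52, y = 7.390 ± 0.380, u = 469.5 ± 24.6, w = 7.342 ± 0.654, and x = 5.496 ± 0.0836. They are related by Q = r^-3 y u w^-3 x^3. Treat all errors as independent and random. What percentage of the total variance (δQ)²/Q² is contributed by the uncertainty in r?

(δQ/Q)² = (-3·δr/r)² + (1·δy/y)² + (1·δu/u)² + (-3·δw/w)² + (3·δx/x)²
  r term: (-3×0.101)² = 0.0912
  y term: (1×0.0514)² = 0.00264
  u term: (1×0.0524)² = 0.00275
  w term: (-3×0.0891)² = 0.0714
  x term: (3×0.0152)² = 0.00208
Total = 0.170. Share from r = 0.0912/0.170 = 0.536.

53.6%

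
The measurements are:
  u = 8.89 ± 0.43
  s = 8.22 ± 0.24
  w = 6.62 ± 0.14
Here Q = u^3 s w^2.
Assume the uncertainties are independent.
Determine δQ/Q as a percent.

15.4%

Each factor contributes (exponent × relative error)² to (δQ/Q)²:
  (3·δu/u)² = (3×0.0484)² = 0.0211;  (1·δs/s)² = (1×0.0292)² = 0.000852;  (2·δw/w)² = (2×0.0211)² = 0.00179
δQ/Q = √(0.0237) = 0.154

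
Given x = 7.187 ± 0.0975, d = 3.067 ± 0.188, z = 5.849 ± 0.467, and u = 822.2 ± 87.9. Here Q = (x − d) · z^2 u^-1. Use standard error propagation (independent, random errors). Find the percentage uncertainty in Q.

Let w = x − d = 4.120. δw = √(δx² + δd²) = √(0.00951 + 0.0353) = 0.212, so δw/w = 0.0514.
Q is then a monomial in w, z, u:
δQ/Q = √((δw/w)² + (2·δz/z)² + (-1·δu/u)²) = √(0.00264 + 0.0255 + 0.0114) = 0.199

19.9%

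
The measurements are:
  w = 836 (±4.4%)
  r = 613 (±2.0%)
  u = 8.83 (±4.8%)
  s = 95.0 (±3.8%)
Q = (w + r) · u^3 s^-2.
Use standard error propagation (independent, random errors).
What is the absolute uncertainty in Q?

18.2

Let h = w + r = 1450. δh = √(δw² + δr²) = √(1350 + 150) = 38.8, so δh/h = 0.0268.
Q is then a monomial in h, u, s:
δQ/Q = √((δh/h)² + (3·δu/u)² + (-2·δs/s)²) = √(0.000716 + 0.0207 + 0.00578) = 0.165
Q = 111, so δQ = 0.165 × 111 = 18.2.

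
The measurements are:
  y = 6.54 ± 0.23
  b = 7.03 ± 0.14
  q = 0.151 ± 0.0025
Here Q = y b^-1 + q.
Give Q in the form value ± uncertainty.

Let p = y·b^-1 = 0.930. δp/p = √((1·δy/y)² + (-1·δb/b)²) = √(0.00124 + 0.000397) = 0.0404, so δp = 0.0376.
Q = p + q: δQ = √(δp² + δq²) = √(0.00141 + 6.25e-06) = 0.0377
Q = 1.08.

1.08 ± 0.0377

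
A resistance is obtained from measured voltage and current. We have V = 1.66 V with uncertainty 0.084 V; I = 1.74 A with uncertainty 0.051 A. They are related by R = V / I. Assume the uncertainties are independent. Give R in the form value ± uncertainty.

0.954 ± 0.0558 Ω

Each factor contributes (exponent × relative error)² to (δR/R)²:
  (1·δV/V)² = (1×0.0506)² = 0.00256;  (-1·δI/I)² = (-1×0.0293)² = 0.000859
δR/R = √(0.00342) = 0.0585
R = 0.954 Ω, so δR = 0.0585 × 0.954 = 0.0558 Ω.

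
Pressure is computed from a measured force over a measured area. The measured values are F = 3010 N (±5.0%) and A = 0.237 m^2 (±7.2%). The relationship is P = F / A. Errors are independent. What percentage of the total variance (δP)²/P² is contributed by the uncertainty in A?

67.5%

(δP/P)² = (1·δF/F)² + (-1·δA/A)²
  F term: (1×0.0500)² = 0.00250
  A term: (-1×0.0720)² = 0.00518
Total = 0.00768. Share from A = 0.00518/0.00768 = 0.675.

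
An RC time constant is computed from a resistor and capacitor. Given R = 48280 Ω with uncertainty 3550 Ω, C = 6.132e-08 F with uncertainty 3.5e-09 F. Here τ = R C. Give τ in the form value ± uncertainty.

0.002961 ± 0.000276 s

Relative error in a monomial: (δτ/τ)² = Σ (nᵢ · δxᵢ/xᵢ)².
  (1·δR/R)² = (1×0.0735)² = 0.00541;  (1·δC/C)² = (1×0.0571)² = 0.00326
δτ/τ = √(0.00866) = 0.0931
τ = 0.002961 s, so δτ = 0.0931 × 0.002961 = 0.000276 s.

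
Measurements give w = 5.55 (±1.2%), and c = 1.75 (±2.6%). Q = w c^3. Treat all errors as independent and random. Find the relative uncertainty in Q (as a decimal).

Q is a product of powers, so relative uncertainties combine in quadrature:
  (1·δw/w)² = (1×0.0120)² = 0.000144;  (3·δc/c)² = (3×0.0260)² = 0.00608
δQ/Q = √(0.00623) = 0.0789

0.0789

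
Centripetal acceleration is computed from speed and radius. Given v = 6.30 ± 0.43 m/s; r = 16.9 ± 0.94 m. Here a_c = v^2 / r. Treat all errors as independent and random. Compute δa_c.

For a monomial a_c ∝ v^2, r^-1, fractional errors add in quadrature:
  (2·δv/v)² = (2×0.0683)² = 0.0186;  (-1·δr/r)² = (-1×0.0556)² = 0.00309
δa_c/a_c = √(0.0217) = 0.147
a_c = 2.35 m/s^2, so δa_c = 0.147 × 2.35 = 0.346 m/s^2.

0.346 m/s^2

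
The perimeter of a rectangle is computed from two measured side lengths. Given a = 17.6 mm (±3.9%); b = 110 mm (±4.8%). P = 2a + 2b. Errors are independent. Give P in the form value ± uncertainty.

255 ± 10.6 mm

Each term contributes (cᵢ δxᵢ)² to (δP)²:
  (2·δa)² = 1.88;  (2·δb)² = 112
δP = √(113) = 10.6 mm
P = 255 mm.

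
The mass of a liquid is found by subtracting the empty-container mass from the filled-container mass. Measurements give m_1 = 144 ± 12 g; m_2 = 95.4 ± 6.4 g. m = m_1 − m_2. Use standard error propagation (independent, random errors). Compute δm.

13.6 g

Sums and differences: (δm)² = Σ (cᵢ δxᵢ)².
  (δm_1)² = 144;  (δm_2)² = 41.0
δm = √(185) = 13.6 g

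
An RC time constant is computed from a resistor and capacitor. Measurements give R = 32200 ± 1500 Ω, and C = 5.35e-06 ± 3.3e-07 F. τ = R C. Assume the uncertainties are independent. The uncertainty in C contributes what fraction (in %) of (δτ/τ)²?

(δτ/τ)² = (1·δR/R)² + (1·δC/C)²
  R term: (1×0.0466)² = 0.00217
  C term: (1×0.0617)² = 0.00380
Total = 0.00597. Share from C = 0.00380/0.00597 = 0.637.

63.7%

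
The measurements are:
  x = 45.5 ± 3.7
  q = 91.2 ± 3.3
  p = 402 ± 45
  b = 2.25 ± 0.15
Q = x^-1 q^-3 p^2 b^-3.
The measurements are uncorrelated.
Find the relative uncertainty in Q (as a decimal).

Products/powers → add relative errors in quadrature, weighted by exponent:
  (-1·δx/x)² = (-1×0.0813)² = 0.00661;  (-3·δq/q)² = (-3×0.0362)² = 0.0118;  (2·δp/p)² = (2×0.112)² = 0.0501;  (-3·δb/b)² = (-3×0.0667)² = 0.0400
δQ/Q = √(0.109) = 0.329

0.329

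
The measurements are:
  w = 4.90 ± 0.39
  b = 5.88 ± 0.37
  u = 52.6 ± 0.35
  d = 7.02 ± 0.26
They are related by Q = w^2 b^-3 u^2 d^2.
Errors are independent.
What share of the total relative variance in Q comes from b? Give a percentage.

53.5%

(δQ/Q)² = (2·δw/w)² + (-3·δb/b)² + (2·δu/u)² + (2·δd/d)²
  w term: (2×0.0796)² = 0.0253
  b term: (-3×0.0629)² = 0.0356
  u term: (2×0.00665)² = 0.000177
  d term: (2×0.0370)² = 0.00549
Total = 0.0666. Share from b = 0.0356/0.0666 = 0.535.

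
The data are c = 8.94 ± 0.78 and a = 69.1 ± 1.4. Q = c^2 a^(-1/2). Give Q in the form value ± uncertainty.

9.61 ± 1.68

Since Q is a product/quotient, work with relative uncertainties:
  (2·δc/c)² = (2×0.0872)² = 0.0304;  (−½·δa/a)² = (-0.5×0.0203)² = 0.000103
δQ/Q = √(0.0306) = 0.175
Q = 9.61, so δQ = 0.175 × 9.61 = 1.68.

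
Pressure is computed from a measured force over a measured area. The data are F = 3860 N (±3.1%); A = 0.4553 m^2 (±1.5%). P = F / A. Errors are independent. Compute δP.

292 Pa

Since P is a product/quotient, work with relative uncertainties:
  (1·δF/F)² = (1×0.0310)² = 0.000961;  (-1·δA/A)² = (-1×0.0150)² = 0.000225
δP/P = √(0.00119) = 0.0344
P = 8478 Pa, so δP = 0.0344 × 8478 = 292 Pa.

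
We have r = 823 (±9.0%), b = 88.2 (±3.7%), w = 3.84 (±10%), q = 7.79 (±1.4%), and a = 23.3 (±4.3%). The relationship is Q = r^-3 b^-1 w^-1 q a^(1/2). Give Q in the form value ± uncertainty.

(1.99 ± 0.580) × 10^-10

Since Q is a product/quotient, work with relative uncertainties:
  (-3·δr/r)² = (-3×0.0900)² = 0.0729;  (-1·δb/b)² = (-1×0.0370)² = 0.00137;  (-1·δw/w)² = (-1×0.100)² = 0.0100;  (1·δq/q)² = (1×0.0140)² = 0.000196;  (½·δa/a)² = (0.5×0.0430)² = 0.000462
δQ/Q = √(0.0849) = 0.291
Q = 1.99e-10, so δQ = 0.291 × 1.99e-10 = 5.8e-11.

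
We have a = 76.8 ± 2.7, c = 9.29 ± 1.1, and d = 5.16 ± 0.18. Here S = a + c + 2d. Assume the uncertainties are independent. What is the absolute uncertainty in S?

2.94

For a sum/difference, combine absolute errors in quadrature:
  (δa)² = 7.29;  (δc)² = 1.21;  (2·δd)² = 0.130
δS = √(8.63) = 2.94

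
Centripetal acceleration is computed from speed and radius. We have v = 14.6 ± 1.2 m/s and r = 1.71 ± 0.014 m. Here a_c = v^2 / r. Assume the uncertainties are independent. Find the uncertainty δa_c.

20.5 m/s^2

Products/powers → add relative errors in quadrature, weighted by exponent:
  (2·δv/v)² = (2×0.0822)² = 0.0270;  (-1·δr/r)² = (-1×0.00819)² = 6.7e-05
δa_c/a_c = √(0.0271) = 0.165
a_c = 125 m/s^2, so δa_c = 0.165 × 125 = 20.5 m/s^2.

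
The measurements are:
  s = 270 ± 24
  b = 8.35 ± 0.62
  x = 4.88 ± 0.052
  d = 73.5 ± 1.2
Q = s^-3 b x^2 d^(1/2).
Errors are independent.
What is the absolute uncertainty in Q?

2.41e-05

Each factor contributes (exponent × relative error)² to (δQ/Q)²:
  (-3·δs/s)² = (-3×0.0889)² = 0.0711;  (1·δb/b)² = (1×0.0743)² = 0.00551;  (2·δx/x)² = (2×0.0107)² = 0.000454;  (½·δd/d)² = (0.5×0.0163)² = 6.66e-05
δQ/Q = √(0.0771) = 0.278
Q = 8.66e-05, so δQ = 0.278 × 8.66e-05 = 2.41e-05.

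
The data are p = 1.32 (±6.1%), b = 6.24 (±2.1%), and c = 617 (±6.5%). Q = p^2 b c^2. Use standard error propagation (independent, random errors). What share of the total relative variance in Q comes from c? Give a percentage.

(δQ/Q)² = (2·δp/p)² + (1·δb/b)² + (2·δc/c)²
  p term: (2×0.0610)² = 0.0149
  b term: (1×0.0210)² = 0.000441
  c term: (2×0.0650)² = 0.0169
Total = 0.0322. Share from c = 0.0169/0.0322 = 0.524.

52.4%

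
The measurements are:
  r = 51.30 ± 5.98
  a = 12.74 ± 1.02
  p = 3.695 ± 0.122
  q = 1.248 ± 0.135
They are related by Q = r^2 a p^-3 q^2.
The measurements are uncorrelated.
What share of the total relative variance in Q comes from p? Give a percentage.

8.36%

(δQ/Q)² = (2·δr/r)² + (1·δa/a)² + (-3·δp/p)² + (2·δq/q)²
  r term: (2×0.117)² = 0.0544
  a term: (1×0.0801)² = 0.00641
  p term: (-3×0.0330)² = 0.00981
  q term: (2×0.108)² = 0.0468
Total = 0.117. Share from p = 0.00981/0.117 = 0.0836.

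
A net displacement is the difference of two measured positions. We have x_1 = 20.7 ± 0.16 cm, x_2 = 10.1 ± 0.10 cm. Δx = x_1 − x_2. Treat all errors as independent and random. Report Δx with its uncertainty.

Absolute uncertainties add in quadrature for a linear combination:
  (δx_1)² = 0.0256;  (δx_2)² = 0.0100
δΔx = √(0.0356) = 0.189 cm
Δx = 10.6 cm.

10.6 ± 0.189 cm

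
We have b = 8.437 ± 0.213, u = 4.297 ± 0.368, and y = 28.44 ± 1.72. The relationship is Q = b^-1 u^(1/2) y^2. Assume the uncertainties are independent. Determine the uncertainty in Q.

Each factor contributes (exponent × relative error)² to (δQ/Q)²:
  (-1·δb/b)² = (-1×0.0252)² = 0.000637;  (½·δu/u)² = (0.5×0.0856)² = 0.00183;  (2·δy/y)² = (2×0.0605)² = 0.0146
δQ/Q = √(0.0171) = 0.131
Q = 198.7, so δQ = 0.131 × 198.7 = 26.0.

26.0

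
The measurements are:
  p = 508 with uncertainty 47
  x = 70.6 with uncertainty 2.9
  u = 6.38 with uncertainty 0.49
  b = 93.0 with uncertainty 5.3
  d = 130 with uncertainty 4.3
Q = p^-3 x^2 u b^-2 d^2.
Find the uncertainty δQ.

0.000155

For a monomial Q ∝ p^-3, x^2, u, b^-2, d^2, fractional errors add in quadrature:
  (-3·δp/p)² = (-3×0.0925)² = 0.0770;  (2·δx/x)² = (2×0.0411)² = 0.00675;  (1·δu/u)² = (1×0.0768)² = 0.00590;  (-2·δb/b)² = (-2×0.0570)² = 0.0130;  (2·δd/d)² = (2×0.0331)² = 0.00438
δQ/Q = √(0.107) = 0.327
Q = 0.000474, so δQ = 0.327 × 0.000474 = 0.000155.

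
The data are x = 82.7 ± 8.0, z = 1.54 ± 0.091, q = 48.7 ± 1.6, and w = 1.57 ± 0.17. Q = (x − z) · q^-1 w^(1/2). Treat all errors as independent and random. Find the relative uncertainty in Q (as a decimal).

Let u = x − z = 81.2. δu = √(δx² + δz²) = √(64.0 + 0.00828) = 8.00, so δu/u = 0.0986.
Q is then a monomial in u, q, w:
δQ/Q = √((δu/u)² + (-1·δq/q)² + (½·δw/w)²) = √(0.00972 + 0.00108 + 0.00293) = 0.117

0.117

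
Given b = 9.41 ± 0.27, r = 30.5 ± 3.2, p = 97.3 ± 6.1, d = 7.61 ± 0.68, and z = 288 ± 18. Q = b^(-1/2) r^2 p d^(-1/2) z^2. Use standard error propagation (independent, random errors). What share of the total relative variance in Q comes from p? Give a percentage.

5.97%

(δQ/Q)² = (−½·δb/b)² + (2·δr/r)² + (1·δp/p)² + (−½·δd/d)² + (2·δz/z)²
  b term: (-0.5×0.0287)² = 0.000206
  r term: (2×0.105)² = 0.0440
  p term: (1×0.0627)² = 0.00393
  d term: (-0.5×0.0894)² = 0.00200
  z term: (2×0.0625)² = 0.0156
Total = 0.0658. Share from p = 0.00393/0.0658 = 0.0597.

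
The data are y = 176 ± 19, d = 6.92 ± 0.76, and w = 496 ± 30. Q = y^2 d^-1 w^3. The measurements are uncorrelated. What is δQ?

Q is a product of powers, so relative uncertainties combine in quadrature:
  (2·δy/y)² = (2×0.108)² = 0.0466;  (-1·δd/d)² = (-1×0.110)² = 0.0121;  (3·δw/w)² = (3×0.0605)² = 0.0329
δQ/Q = √(0.0916) = 0.303
Q = 5.46e+11, so δQ = 0.303 × 5.46e+11 = 1.65e+11.

1.65e+11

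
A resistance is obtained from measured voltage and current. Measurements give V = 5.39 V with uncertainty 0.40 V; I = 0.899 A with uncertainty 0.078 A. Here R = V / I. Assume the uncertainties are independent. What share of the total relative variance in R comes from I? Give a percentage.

(δR/R)² = (1·δV/V)² + (-1·δI/I)²
  V term: (1×0.0742)² = 0.00551
  I term: (-1×0.0868)² = 0.00753
Total = 0.0130. Share from I = 0.00753/0.0130 = 0.578.

57.8%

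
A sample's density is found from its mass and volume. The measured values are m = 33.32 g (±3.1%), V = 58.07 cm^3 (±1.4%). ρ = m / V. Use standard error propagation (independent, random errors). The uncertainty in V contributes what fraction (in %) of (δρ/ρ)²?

16.9%

(δρ/ρ)² = (1·δm/m)² + (-1·δV/V)²
  m term: (1×0.0310)² = 0.000961
  V term: (-1×0.0140)² = 0.000196
Total = 0.00116. Share from V = 0.000196/0.00116 = 0.169.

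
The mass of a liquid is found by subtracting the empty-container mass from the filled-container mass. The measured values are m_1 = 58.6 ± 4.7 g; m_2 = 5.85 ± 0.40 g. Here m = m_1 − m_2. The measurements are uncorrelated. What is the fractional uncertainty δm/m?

0.0894

Each term contributes (cᵢ δxᵢ)² to (δm)²:
  (δm_1)² = 22.1;  (δm_2)² = 0.160
δm = √(22.3) = 4.72 g
m = 52.8 g, so δm/m = 4.72/52.8 = 0.0894.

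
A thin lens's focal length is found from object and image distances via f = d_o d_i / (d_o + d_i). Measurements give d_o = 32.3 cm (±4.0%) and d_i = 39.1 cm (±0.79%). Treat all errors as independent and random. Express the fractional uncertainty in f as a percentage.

2.22%

∂f/∂d_o = (d_i/(d_o+d_i))² = 0.300;  ∂f/∂d_i = (d_o/(d_o+d_i))² = 0.205
δf = √((∂f/∂d_o · δd_o)² + (∂f/∂d_i · δd_i)²) = √(0.150 + 0.00400) = 0.393 cm
f = 17.7 cm, so δf/f = 0.393/17.7 = 0.0222.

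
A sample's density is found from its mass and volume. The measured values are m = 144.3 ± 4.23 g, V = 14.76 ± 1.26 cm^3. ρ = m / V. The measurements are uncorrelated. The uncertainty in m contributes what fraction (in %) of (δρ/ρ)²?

10.5%

(δρ/ρ)² = (1·δm/m)² + (-1·δV/V)²
  m term: (1×0.0293)² = 0.000859
  V term: (-1×0.0854)² = 0.00729
Total = 0.00815. Share from m = 0.000859/0.00815 = 0.105.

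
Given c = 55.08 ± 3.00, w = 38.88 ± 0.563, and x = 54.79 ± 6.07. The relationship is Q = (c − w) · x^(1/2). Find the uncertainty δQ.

23.5

Let u = c − w = 16.20. δu = √(δc² + δw²) = √(9.00 + 0.317) = 3.05, so δu/u = 0.188.
Q is then a monomial in u, x:
δQ/Q = √((δu/u)² + (½·δx/x)²) = √(0.0355 + 0.00307) = 0.196
Q = 119.9, so δQ = 0.196 × 119.9 = 23.5.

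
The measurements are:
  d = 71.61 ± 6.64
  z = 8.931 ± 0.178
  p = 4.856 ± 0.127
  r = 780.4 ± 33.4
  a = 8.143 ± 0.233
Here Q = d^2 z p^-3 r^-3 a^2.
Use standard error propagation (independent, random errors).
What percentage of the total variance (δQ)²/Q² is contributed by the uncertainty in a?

(δQ/Q)² = (2·δd/d)² + (1·δz/z)² + (-3·δp/p)² + (-3·δr/r)² + (2·δa/a)²
  d term: (2×0.0927)² = 0.0344
  z term: (1×0.0199)² = 0.000397
  p term: (-3×0.0262)² = 0.00616
  r term: (-3×0.0428)² = 0.0165
  a term: (2×0.0286)² = 0.00327
Total = 0.0607. Share from a = 0.00327/0.0607 = 0.0539.

5.39%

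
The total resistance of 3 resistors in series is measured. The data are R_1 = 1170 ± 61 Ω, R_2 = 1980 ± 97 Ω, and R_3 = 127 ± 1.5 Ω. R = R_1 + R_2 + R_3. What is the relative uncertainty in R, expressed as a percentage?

Each term contributes (cᵢ δxᵢ)² to (δR)²:
  (δR_1)² = 3720;  (δR_2)² = 9410;  (δR_3)² = 2.25
δR = √(13100) = 115 Ω
R = 3280 Ω, so δR/R = 115/3280 = 0.0350.

3.50%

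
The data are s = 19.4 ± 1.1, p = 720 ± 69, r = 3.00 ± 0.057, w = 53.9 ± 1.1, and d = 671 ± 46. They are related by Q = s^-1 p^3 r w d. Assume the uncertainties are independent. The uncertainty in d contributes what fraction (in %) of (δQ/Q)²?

5.14%

(δQ/Q)² = (-1·δs/s)² + (3·δp/p)² + (1·δr/r)² + (1·δw/w)² + (1·δd/d)²
  s term: (-1×0.0567)² = 0.00322
  p term: (3×0.0958)² = 0.0827
  r term: (1×0.0190)² = 0.000361
  w term: (1×0.0204)² = 0.000416
  d term: (1×0.0686)² = 0.00470
Total = 0.0913. Share from d = 0.00470/0.0913 = 0.0514.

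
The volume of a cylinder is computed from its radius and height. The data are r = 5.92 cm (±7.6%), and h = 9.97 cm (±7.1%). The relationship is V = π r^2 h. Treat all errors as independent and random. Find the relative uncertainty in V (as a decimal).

0.168

Each factor contributes (exponent × relative error)² to (δV/V)²:
  (2·δr/r)² = (2×0.0760)² = 0.0231;  (1·δh/h)² = (1×0.0710)² = 0.00504
δV/V = √(0.0281) = 0.168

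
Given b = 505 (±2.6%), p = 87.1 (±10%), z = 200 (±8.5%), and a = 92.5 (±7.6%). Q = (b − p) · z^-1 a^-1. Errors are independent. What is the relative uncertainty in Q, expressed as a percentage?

Let u = b − p = 418. δu = √(δb² + δp²) = √(172 + 75.9) = 15.8, so δu/u = 0.0377.
Q is then a monomial in u, z, a:
δQ/Q = √((δu/u)² + (-1·δz/z)² + (-1·δa/a)²) = √(0.00142 + 0.00723 + 0.00578) = 0.120

12.0%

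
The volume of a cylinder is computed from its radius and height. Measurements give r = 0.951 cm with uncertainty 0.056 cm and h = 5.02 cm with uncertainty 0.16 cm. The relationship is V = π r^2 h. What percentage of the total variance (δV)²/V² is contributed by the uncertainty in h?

6.82%

(δV/V)² = (2·δr/r)² + (1·δh/h)²
  r term: (2×0.0589)² = 0.0139
  h term: (1×0.0319)² = 0.00102
Total = 0.0149. Share from h = 0.00102/0.0149 = 0.0682.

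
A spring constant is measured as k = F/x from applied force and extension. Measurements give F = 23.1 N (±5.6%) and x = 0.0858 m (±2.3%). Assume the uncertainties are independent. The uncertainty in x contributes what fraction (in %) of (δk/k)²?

(δk/k)² = (1·δF/F)² + (-1·δx/x)²
  F term: (1×0.0560)² = 0.00314
  x term: (-1×0.0230)² = 0.000529
Total = 0.00366. Share from x = 0.000529/0.00366 = 0.144.

14.4%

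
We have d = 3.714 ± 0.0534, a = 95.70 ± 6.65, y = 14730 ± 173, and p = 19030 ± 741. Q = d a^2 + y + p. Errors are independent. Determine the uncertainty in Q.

4810

Let w = d·a^2 = 34010. δw/w = √((1·δd/d)² + (2·δa/a)²) = √(0.000207 + 0.0193) = 0.140, so δw = 4750.
Q = w + y + p: δQ = √(δw² + δy² + δp²) = √(2.26e+07 + 29900 + 5.49e+05) = 4810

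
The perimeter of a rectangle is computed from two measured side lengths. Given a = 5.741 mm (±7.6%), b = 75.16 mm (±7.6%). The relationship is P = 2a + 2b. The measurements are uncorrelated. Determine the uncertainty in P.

P is a linear combination, so absolute uncertainties add in quadrature:
  (2·δa)² = 0.761;  (2·δb)² = 131
δP = √(131) = 11.5 mm

11.5 mm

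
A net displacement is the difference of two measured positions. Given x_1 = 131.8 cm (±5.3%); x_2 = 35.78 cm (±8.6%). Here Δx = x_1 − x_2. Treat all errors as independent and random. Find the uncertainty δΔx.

7.63 cm

For a sum/difference, combine absolute errors in quadrature:
  (δx_1)² = 48.8;  (δx_2)² = 9.47
δΔx = √(58.3) = 7.63 cm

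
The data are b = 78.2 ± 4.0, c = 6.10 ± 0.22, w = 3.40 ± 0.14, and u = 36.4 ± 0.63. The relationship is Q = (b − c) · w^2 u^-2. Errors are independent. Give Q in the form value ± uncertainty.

0.629 ± 0.0662

Let h = b − c = 72.1. δh = √(δb² + δc²) = √(16.0 + 0.0484) = 4.01, so δh/h = 0.0556.
Q is then a monomial in h, w, u:
δQ/Q = √((δh/h)² + (2·δw/w)² + (-2·δu/u)²) = √(0.00309 + 0.00678 + 0.00120) = 0.105
Q = 0.629, so δQ = 0.105 × 0.629 = 0.0662.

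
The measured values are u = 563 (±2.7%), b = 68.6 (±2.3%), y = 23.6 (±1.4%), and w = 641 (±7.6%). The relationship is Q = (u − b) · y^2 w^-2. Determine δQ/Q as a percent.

15.8%

Let h = u − b = 494. δh = √(δu² + δb²) = √(231 + 2.49) = 15.3, so δh/h = 0.0309.
Q is then a monomial in h, y, w:
δQ/Q = √((δh/h)² + (2·δy/y)² + (-2·δw/w)²) = √(0.000956 + 0.000784 + 0.0231) = 0.158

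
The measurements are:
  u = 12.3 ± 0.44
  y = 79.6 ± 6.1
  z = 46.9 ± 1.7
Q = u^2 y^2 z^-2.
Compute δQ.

For a monomial Q ∝ u^2, y^2, z^-2, fractional errors add in quadrature:
  (2·δu/u)² = (2×0.0358)² = 0.00512;  (2·δy/y)² = (2×0.0766)² = 0.0235;  (-2·δz/z)² = (-2×0.0362)² = 0.00526
δQ/Q = √(0.0339) = 0.184
Q = 436, so δQ = 0.184 × 436 = 80.2.

80.2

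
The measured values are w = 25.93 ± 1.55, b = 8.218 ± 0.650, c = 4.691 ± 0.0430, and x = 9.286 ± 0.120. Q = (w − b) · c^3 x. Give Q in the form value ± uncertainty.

Let u = w − b = 17.71. δu = √(δw² + δb²) = √(2.40 + 0.423) = 1.68, so δu/u = 0.0949.
Q is then a monomial in u, c, x:
δQ/Q = √((δu/u)² + (3·δc/c)² + (1·δx/x)²) = √(0.00900 + 0.000756 + 0.000167) = 0.0996
Q = 16980, so δQ = 0.0996 × 16980 = 1690.

16980 ± 1690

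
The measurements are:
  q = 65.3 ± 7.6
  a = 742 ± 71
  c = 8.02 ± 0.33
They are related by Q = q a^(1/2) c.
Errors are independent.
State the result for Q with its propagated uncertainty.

14300 ± 1890

For a monomial Q ∝ q, a^(1/2), c, fractional errors add in quadrature:
  (1·δq/q)² = (1×0.116)² = 0.0135;  (½·δa/a)² = (0.5×0.0957)² = 0.00229;  (1·δc/c)² = (1×0.0411)² = 0.00169
δQ/Q = √(0.0175) = 0.132
Q = 14300, so δQ = 0.132 × 14300 = 1890.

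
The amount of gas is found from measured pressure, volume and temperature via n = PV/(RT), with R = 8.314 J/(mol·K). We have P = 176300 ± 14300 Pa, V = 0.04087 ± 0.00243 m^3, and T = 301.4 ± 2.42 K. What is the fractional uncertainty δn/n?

Relative error in a monomial: (δn/n)² = Σ (nᵢ · δxᵢ/xᵢ)².
  (1·δP/P)² = (1×0.0811)² = 0.00658;  (1·δV/V)² = (1×0.0595)² = 0.00354;  (-1·δT/T)² = (-1×0.00803)² = 6.45e-05
δn/n = √(0.0102) = 0.101

0.101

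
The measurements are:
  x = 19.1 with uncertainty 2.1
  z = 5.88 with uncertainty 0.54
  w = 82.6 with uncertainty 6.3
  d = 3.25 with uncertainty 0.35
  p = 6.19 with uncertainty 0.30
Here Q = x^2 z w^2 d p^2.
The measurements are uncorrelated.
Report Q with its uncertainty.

Each factor contributes (exponent × relative error)² to (δQ/Q)²:
  (2·δx/x)² = (2×0.110)² = 0.0484;  (1·δz/z)² = (1×0.0918)² = 0.00843;  (2·δw/w)² = (2×0.0763)² = 0.0233;  (1·δd/d)² = (1×0.108)² = 0.0116;  (2·δp/p)² = (2×0.0485)² = 0.00940
δQ/Q = √(0.101) = 0.318
Q = 1.82e+09, so δQ = 0.318 × 1.82e+09 = 5.79e+08.

(1.82 ± 0.579) × 10^9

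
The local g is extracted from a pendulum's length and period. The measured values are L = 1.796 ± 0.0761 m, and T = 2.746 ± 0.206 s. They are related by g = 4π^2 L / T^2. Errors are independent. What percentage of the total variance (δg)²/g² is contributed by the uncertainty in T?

92.6%

(δg/g)² = (1·δL/L)² + (-2·δT/T)²
  L term: (1×0.0424)² = 0.00180
  T term: (-2×0.0750)² = 0.0225
Total = 0.0243. Share from T = 0.0225/0.0243 = 0.926.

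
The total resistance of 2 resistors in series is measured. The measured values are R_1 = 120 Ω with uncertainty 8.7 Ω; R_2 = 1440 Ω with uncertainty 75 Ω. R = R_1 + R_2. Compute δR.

75.5 Ω

Sums and differences: (δR)² = Σ (cᵢ δxᵢ)².
  (δR_1)² = 75.7;  (δR_2)² = 5620
δR = √(5700) = 75.5 Ω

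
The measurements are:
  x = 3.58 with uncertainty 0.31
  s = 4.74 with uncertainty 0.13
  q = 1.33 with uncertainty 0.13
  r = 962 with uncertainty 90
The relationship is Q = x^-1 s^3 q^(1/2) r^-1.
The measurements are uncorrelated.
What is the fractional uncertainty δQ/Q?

For a monomial Q ∝ x^-1, s^3, q^(1/2), r^-1, fractional errors add in quadrature:
  (-1·δx/x)² = (-1×0.0866)² = 0.00750;  (3·δs/s)² = (3×0.0274)² = 0.00677;  (½·δq/q)² = (0.5×0.0977)² = 0.00239;  (-1·δr/r)² = (-1×0.0936)² = 0.00875
δQ/Q = √(0.0254) = 0.159

0.159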